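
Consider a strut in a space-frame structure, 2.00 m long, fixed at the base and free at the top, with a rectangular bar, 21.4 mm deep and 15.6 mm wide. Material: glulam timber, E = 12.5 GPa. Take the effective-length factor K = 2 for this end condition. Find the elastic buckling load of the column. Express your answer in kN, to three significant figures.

Buckling occurs about the weak axis: I_min = h·b³/12 with b = 15.6 mm (the shorter side).
I_min = 21.4×15.6³/12 = 6.770×10^3 mm⁴
I = 6.770×10^3 mm⁴ = 6.770×10^-9 m⁴
Effective length L_e = K·L = 2 × 2.00 = 4.000 m
P_cr = π²EI / L_e² = π² × 12.5×10⁹ × 6.770×10^-9 / 4.000² = 52.20 N

P_cr ≈ 0.0522 kN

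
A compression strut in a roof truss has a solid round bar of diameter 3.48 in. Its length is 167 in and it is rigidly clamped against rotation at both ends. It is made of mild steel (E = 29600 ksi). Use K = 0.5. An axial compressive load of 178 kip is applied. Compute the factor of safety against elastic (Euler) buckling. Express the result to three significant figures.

I = πd⁴/64 = π×3.48⁴/64 = 7.199 in⁴
Effective length L_e = K·L = 0.5 × 167 = 83.50 in
P_cr = π²EI / L_e² = π² × 29600×10³ × 7.199 / 83.50² = 3.017×10^5 lb
Factor of safety n = P_cr / P = 301.65 / 178 = 1.69

n ≈ 1.69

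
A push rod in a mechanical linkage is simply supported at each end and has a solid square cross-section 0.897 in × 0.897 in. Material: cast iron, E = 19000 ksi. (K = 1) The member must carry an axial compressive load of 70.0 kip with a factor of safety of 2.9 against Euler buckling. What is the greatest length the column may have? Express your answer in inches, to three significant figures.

I = a⁴/12 = 0.897⁴/12 = 5.395×10^-2 in⁴
Required critical load P_cr = n·P = 2.9 × 70.0 = 203.0 kip = 2.030×10^5 lb
From P_cr = π²EI/(K·L)²:  L = (1/K)·√(π²EI/P_cr) = (1/1)·√(π²×1.90×10^7×5.395×10^-2/2.030×10^5)
L = 7.06 in

L_max ≈ 7.06 in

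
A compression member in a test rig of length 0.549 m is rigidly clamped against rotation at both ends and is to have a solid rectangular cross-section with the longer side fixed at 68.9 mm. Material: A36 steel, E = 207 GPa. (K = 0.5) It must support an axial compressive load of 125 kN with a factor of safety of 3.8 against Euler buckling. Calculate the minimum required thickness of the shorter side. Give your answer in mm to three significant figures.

Required P_cr = n·P = 3.8 × 125 = 475.0 kN
L_e = K·L = 0.5 × 0.549 = 0.2745 m
Required I = P_cr·L_e²/(π²E) = 4.750×10^5 × 0.2745² / (π² × 2.07×10^11) = 1.752×10^-8 m⁴
I_req = 1.752×10^4 mm⁴
Rectangle, weak axis: I_min = h·b³/12 with h = 68.9 mm fixed  ⇒  b = (12I/h)^(1/3) = 14.5 mm

b ≈ 14.5 mm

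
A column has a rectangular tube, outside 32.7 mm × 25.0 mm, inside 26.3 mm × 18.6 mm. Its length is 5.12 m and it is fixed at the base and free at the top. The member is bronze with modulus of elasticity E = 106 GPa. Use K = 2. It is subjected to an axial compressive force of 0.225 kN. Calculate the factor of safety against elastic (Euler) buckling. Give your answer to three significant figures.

n ≈ 1.26

Weak-axis I_min = (h_o·b_o³ − h_i·b_i³)/12 with b_o = 25.0, b_i = 18.60 mm (shorter outer/inner sides).
I_min = (32.7×25.0³ − 26.30×18.60³)/12 = 2.848×10^4 mm⁴
I = 2.848×10^4 mm⁴ = 2.848×10^-8 m⁴
Effective length L_e = K·L = 2 × 5.12 = 10.24 m
P_cr = π²EI / L_e² = π² × 106×10⁹ × 2.848×10^-8 / 10.24² = 284.1 N
Factor of safety n = P_cr / P = 0.28410 / 0.225 = 1.26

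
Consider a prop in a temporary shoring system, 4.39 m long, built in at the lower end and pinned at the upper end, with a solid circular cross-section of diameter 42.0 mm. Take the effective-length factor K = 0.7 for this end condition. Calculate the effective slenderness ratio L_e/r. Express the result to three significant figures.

I = πd⁴/64 = π×42.0⁴/64 = 1.527×10^5 mm⁴
A = 1.385×10^3 mm²;  r_min = √(I/A) = √(1.527×10^5/1.385×10^3) = 10.50 mm
L_e = K·L = 0.7 × 4.39 m = 3.073 m = 3073.0 mm
λ = L_e / r_min = 3073.0 / 10.50 = 293

λ ≈ 293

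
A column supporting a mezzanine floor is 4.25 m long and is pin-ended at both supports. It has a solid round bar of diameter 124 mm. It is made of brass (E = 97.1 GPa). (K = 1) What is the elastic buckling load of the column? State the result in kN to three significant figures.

P_cr ≈ 616 kN

I = πd⁴/64 = π×124⁴/64 = 1.161×10^7 mm⁴
I = 1.161×10^7 mm⁴ = 1.161×10^-5 m⁴
Effective length L_e = K·L = 1 × 4.25 = 4.250 m
P_cr = π²EI / L_e² = π² × 97.1×10⁹ × 1.161×10^-5 / 4.250² = 6.157×10^5 N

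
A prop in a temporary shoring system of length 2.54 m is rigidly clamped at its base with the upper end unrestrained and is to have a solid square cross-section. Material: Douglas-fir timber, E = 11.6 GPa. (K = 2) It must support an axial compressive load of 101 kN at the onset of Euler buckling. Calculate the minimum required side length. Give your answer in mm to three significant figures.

a ≈ 129 mm

L_e = K·L = 2 × 2.54 = 5.080 m
Required I = P_cr·L_e²/(π²E) = 1.010×10^5 × 5.080² / (π² × 1.16×10^10) = 2.277×10^-5 m⁴
I_req = 2.277×10^7 mm⁴
Solid square: I = a⁴/12  ⇒  a = (12I)^(1/4) = (12×2.277×10^7)^(1/4) = 129 mm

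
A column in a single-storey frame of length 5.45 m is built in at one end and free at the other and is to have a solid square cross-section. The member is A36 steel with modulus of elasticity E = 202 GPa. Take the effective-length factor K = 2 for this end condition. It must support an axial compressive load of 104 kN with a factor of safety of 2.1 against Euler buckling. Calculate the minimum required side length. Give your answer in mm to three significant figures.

Required P_cr = n·P = 2.1 × 104 = 218.4 kN
L_e = K·L = 2 × 5.45 = 10.90 m
Required I = P_cr·L_e²/(π²E) = 2.184×10^5 × 10.90² / (π² × 2.02×10^11) = 1.302×10^-5 m⁴
I_req = 1.302×10^7 mm⁴
Solid square: I = a⁴/12  ⇒  a = (12I)^(1/4) = (12×1.302×10^7)^(1/4) = 112 mm

a ≈ 112 mm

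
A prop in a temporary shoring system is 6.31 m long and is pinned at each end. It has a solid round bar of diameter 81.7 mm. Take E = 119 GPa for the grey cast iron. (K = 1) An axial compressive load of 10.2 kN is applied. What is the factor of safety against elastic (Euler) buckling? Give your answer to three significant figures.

n ≈ 6.32

I = πd⁴/64 = π×81.7⁴/64 = 2.187×10^6 mm⁴
I = 2.187×10^6 mm⁴ = 2.187×10^-6 m⁴
Effective length L_e = K·L = 1 × 6.31 = 6.310 m
P_cr = π²EI / L_e² = π² × 119×10⁹ × 2.187×10^-6 / 6.310² = 6.451×10^4 N
Factor of safety n = P_cr / P = 64.513 / 10.2 = 6.32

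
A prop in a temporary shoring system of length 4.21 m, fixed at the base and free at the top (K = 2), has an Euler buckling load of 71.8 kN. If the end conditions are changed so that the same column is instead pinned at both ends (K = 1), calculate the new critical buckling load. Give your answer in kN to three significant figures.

P_cr ≈ 287 kN

P_cr ∝ 1/K², so P_cr,new = P_cr,old × (K_old/K_new)² = 71.8 × (2/1)²
= 71.8 × 4.000 = 287 kN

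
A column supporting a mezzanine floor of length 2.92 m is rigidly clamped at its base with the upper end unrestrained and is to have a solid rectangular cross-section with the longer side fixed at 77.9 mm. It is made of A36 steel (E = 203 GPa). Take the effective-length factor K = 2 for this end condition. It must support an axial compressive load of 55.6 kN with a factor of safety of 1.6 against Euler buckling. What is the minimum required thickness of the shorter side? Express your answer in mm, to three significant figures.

Required P_cr = n·P = 1.6 × 55.6 = 88.96 kN
L_e = K·L = 2 × 2.92 = 5.840 m
Required I = P_cr·L_e²/(π²E) = 8.896×10^4 × 5.840² / (π² × 2.03×10^11) = 1.514×10^-6 m⁴
I_req = 1.514×10^6 mm⁴
Rectangle, weak axis: I_min = h·b³/12 with h = 77.9 mm fixed  ⇒  b = (12I/h)^(1/3) = 61.6 mm

b ≈ 61.6 mm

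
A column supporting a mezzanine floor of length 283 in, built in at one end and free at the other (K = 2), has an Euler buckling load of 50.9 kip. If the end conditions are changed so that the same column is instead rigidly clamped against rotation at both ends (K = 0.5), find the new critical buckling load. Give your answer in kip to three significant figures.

P_cr ≈ 814 kip

P_cr ∝ 1/K², so P_cr,new = P_cr,old × (K_old/K_new)² = 50.9 × (2/0.5)²
= 50.9 × 16.00 = 814 kip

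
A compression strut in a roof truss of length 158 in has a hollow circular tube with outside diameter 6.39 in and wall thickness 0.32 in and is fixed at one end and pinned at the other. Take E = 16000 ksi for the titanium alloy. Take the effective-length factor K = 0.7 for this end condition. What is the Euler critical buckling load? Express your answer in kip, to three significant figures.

P_cr ≈ 364 kip

Inner diameter d_i = 6.39 − 2×0.32 = 5.750 in
I = π(d_o⁴ − d_i⁴)/64 = π(6.39⁴ − 5.750⁴)/64 = 28.18 in⁴
Effective length L_e = K·L = 0.7 × 158 = 110.6 in
P_cr = π²EI / L_e² = π² × 16000×10³ × 28.18 / 110.6² = 3.638×10^5 lb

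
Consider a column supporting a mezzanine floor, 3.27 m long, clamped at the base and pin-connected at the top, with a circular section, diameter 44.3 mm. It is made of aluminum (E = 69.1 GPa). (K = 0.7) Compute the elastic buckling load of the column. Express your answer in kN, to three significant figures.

P_cr ≈ 24.6 kN

I = πd⁴/64 = π×44.3⁴/64 = 1.891×10^5 mm⁴
I = 1.891×10^5 mm⁴ = 1.891×10^-7 m⁴
Effective length L_e = K·L = 0.7 × 3.27 = 2.289 m
P_cr = π²EI / L_e² = π² × 69.1×10⁹ × 1.891×10^-7 / 2.289² = 2.461×10^4 N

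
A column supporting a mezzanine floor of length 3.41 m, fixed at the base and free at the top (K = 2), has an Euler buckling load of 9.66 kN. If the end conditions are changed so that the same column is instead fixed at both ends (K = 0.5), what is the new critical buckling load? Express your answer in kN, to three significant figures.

P_cr ∝ 1/K², so P_cr,new = P_cr,old × (K_old/K_new)² = 9.66 × (2/0.5)²
= 9.66 × 16.00 = 155 kN

P_cr ≈ 155 kN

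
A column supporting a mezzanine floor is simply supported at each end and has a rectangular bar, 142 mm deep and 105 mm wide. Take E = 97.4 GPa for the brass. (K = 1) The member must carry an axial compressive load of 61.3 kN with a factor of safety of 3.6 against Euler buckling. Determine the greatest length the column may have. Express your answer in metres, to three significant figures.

L_max ≈ 7.72 m

Buckling occurs about the weak axis: I_min = h·b³/12 with b = 105 mm (the shorter side).
I_min = 142×105³/12 = 1.370×10^7 mm⁴
I = 1.370×10^-5 m⁴
Required critical load P_cr = n·P = 3.6 × 61.3 = 220.7 kN = 2.207×10^5 N
From P_cr = π²EI/(K·L)²:  L = (1/K)·√(π²EI/P_cr) = (1/1)·√(π²×9.74×10^10×1.370×10^-5/2.207×10^5)
L = 7.72 m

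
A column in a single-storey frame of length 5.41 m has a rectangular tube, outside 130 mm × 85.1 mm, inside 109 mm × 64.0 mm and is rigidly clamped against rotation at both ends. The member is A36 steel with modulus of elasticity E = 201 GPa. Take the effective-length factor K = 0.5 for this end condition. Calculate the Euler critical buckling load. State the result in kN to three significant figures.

Weak-axis I_min = (h_o·b_o³ − h_i·b_i³)/12 with b_o = 85.1, b_i = 64.00 mm (shorter outer/inner sides).
I_min = (130×85.1³ − 109.0×64.00³)/12 = 4.295×10^6 mm⁴
I = 4.295×10^6 mm⁴ = 4.295×10^-6 m⁴
Effective length L_e = K·L = 0.5 × 5.41 = 2.705 m
P_cr = π²EI / L_e² = π² × 201×10⁹ × 4.295×10^-6 / 2.705² = 1.165×10^6 N

P_cr ≈ 1160 kN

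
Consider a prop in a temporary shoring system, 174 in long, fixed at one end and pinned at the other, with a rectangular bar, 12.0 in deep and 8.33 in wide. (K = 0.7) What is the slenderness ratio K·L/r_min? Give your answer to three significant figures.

λ ≈ 50.7

For a rectangle r_min = b/√12 = 8.33/√12 = 2.405 in
L_e = K·L = 0.7 × 174 = 121.8 in
λ = L_e / r_min = 121.80 / 2.405 = 50.7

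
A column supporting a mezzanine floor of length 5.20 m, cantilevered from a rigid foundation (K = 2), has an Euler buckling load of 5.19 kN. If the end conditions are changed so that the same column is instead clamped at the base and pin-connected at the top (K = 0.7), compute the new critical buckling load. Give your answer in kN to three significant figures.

P_cr ≈ 42.4 kN

P_cr ∝ 1/K², so P_cr,new = P_cr,old × (K_old/K_new)² = 5.19 × (2/0.7)²
= 5.19 × 8.163 = 42.4 kN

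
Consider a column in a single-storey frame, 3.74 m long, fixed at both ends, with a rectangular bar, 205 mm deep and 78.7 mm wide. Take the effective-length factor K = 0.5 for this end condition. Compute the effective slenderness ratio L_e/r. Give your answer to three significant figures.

Buckling occurs about the weak axis: I_min = h·b³/12 with b = 78.7 mm (the shorter side).
I_min = 205×78.7³/12 = 8.327×10^6 mm⁴
A = 1.613×10^4 mm²;  r_min = √(I/A) = √(8.327×10^6/1.613×10^4) = 22.72 mm
L_e = K·L = 0.5 × 3.74 m = 1.870 m = 1870.0 mm
λ = L_e / r_min = 1870.0 / 22.72 = 82.3

λ ≈ 82.3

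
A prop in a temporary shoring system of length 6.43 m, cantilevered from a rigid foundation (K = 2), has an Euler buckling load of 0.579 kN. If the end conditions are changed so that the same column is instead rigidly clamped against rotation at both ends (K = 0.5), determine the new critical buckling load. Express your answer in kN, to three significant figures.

P_cr ≈ 9.26 kN

P_cr ∝ 1/K², so P_cr,new = P_cr,old × (K_old/K_new)² = 0.579 × (2/0.5)²
= 0.579 × 16.00 = 9.26 kN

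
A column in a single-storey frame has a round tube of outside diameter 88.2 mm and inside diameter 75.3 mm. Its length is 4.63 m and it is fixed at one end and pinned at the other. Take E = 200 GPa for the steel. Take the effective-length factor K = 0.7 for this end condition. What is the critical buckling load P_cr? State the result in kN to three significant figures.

d_o = 88.2 mm, d_i = 75.3 mm
I = π(d_o⁴ − d_i⁴)/64 = π(88.2⁴ − 75.30⁴)/64 = 1.392×10^6 mm⁴
I = 1.392×10^6 mm⁴ = 1.392×10^-6 m⁴
Effective length L_e = K·L = 0.7 × 4.63 = 3.241 m
P_cr = π²EI / L_e² = π² × 200×10⁹ × 1.392×10^-6 / 3.241² = 2.617×10^5 N

P_cr ≈ 262 kN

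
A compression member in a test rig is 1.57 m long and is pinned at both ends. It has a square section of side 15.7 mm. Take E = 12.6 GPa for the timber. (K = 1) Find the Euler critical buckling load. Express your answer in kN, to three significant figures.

I = a⁴/12 = 15.7⁴/12 = 5.063×10^3 mm⁴
I = 5.063×10^3 mm⁴ = 5.063×10^-9 m⁴
Effective length L_e = K·L = 1 × 1.57 = 1.570 m
P_cr = π²EI / L_e² = π² × 12.6×10⁹ × 5.063×10^-9 / 1.570² = 255.4 N

P_cr ≈ 0.255 kN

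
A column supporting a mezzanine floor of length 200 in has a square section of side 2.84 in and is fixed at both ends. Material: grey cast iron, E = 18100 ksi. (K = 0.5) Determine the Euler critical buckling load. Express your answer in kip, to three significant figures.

P_cr ≈ 96.8 kip

I = a⁴/12 = 2.84⁴/12 = 5.421 in⁴
Effective length L_e = K·L = 0.5 × 200 = 100.0 in
P_cr = π²EI / L_e² = π² × 18100×10³ × 5.421 / 100.0² = 9.684×10^4 lb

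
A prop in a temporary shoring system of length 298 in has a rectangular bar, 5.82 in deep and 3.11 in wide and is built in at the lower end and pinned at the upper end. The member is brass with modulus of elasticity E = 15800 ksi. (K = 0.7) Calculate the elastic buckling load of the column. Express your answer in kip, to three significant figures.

Buckling occurs about the weak axis: I_min = h·b³/12 with b = 3.11 in (the shorter side).
I_min = 5.82×3.11³/12 = 14.59 in⁴
Effective length L_e = K·L = 0.7 × 298 = 208.6 in
P_cr = π²EI / L_e² = π² × 15800×10³ × 14.59 / 208.6² = 5.228×10^4 lb

P_cr ≈ 52.3 kip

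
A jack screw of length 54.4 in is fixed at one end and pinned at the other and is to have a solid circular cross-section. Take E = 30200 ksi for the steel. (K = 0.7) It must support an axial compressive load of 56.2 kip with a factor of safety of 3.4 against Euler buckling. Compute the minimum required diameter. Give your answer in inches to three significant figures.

Required P_cr = n·P = 3.4 × 56.2 = 191.1 kip
L_e = K·L = 0.7 × 54.4 = 38.08 in
Required I = P_cr·L_e²/(π²E) = 1.911×10^5 × 38.08² / (π² × 3.02×10^7) = 0.9296 in⁴
Solid circle: I = πd⁴/64  ⇒  d = (64I/π)^(1/4) = (64×0.9296/π)^(1/4) = 2.09 in

d ≈ 2.09 in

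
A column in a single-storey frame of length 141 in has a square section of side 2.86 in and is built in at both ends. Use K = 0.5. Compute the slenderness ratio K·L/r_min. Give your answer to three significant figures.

λ ≈ 85.4

For a square r = a/√12 = 2.86/√12 = 0.8256 in
L_e = K·L = 0.5 × 141 = 70.50 in
λ = L_e / r_min = 70.500 / 0.8256 = 85.4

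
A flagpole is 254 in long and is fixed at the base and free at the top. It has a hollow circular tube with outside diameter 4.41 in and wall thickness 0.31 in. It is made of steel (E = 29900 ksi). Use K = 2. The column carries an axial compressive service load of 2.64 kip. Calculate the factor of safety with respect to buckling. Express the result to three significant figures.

n ≈ 3.66

Inner diameter d_i = 4.41 − 2×0.31 = 3.790 in
I = π(d_o⁴ − d_i⁴)/64 = π(4.41⁴ − 3.790⁴)/64 = 8.438 in⁴
Effective length L_e = K·L = 2 × 254 = 508.0 in
P_cr = π²EI / L_e² = π² × 29900×10³ × 8.438 / 508.0² = 9.649×10^3 lb
Factor of safety n = P_cr / P = 9.6492 / 2.64 = 3.66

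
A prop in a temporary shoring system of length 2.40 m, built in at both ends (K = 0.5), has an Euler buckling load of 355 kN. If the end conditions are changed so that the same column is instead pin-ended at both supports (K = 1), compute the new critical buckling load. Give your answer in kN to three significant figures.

P_cr ∝ 1/K², so P_cr,new = P_cr,old × (K_old/K_new)² = 355 × (0.5/1)²
= 355 × 0.2500 = 88.8 kN

P_cr ≈ 88.8 kN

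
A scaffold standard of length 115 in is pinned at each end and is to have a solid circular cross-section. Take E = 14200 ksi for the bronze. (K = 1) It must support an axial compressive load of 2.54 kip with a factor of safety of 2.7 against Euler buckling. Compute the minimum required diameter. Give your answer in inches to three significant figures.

Required P_cr = n·P = 2.7 × 2.54 = 6.858 kip
L_e = K·L = 1 × 115 = 115.0 in
Required I = P_cr·L_e²/(π²E) = 6.858×10^3 × 115.0² / (π² × 1.42×10^7) = 0.6472 in⁴
Solid circle: I = πd⁴/64  ⇒  d = (64I/π)^(1/4) = (64×0.6472/π)^(1/4) = 1.91 in

d ≈ 1.91 in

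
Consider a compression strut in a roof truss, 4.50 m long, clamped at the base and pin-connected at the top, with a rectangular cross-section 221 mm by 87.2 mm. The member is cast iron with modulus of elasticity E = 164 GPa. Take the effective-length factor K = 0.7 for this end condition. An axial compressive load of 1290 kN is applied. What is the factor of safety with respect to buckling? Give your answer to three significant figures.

n ≈ 1.54

Buckling occurs about the weak axis: I_min = h·b³/12 with b = 87.2 mm (the shorter side).
I_min = 221×87.2³/12 = 1.221×10^7 mm⁴
I = 1.221×10^7 mm⁴ = 1.221×10^-5 m⁴
Effective length L_e = K·L = 0.7 × 4.50 = 3.150 m
P_cr = π²EI / L_e² = π² × 164×10⁹ × 1.221×10^-5 / 3.150² = 1.992×10^6 N
Factor of safety n = P_cr / P = 1992.0 / 1290 = 1.54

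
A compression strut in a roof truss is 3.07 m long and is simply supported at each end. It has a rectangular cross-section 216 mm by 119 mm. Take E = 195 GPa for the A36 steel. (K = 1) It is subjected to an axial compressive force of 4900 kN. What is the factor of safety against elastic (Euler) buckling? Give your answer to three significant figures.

n ≈ 1.26

Buckling occurs about the weak axis: I_min = h·b³/12 with b = 119 mm (the shorter side).
I_min = 216×119³/12 = 3.033×10^7 mm⁴
I = 3.033×10^7 mm⁴ = 3.033×10^-5 m⁴
Effective length L_e = K·L = 1 × 3.07 = 3.070 m
P_cr = π²EI / L_e² = π² × 195×10⁹ × 3.033×10^-5 / 3.070² = 6.194×10^6 N
Factor of safety n = P_cr / P = 6194.0 / 4900 = 1.26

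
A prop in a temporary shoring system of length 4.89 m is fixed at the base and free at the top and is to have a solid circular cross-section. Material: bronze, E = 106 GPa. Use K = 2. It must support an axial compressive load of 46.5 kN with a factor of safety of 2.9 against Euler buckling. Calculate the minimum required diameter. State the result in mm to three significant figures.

Required P_cr = n·P = 2.9 × 46.5 = 134.8 kN
L_e = K·L = 2 × 4.89 = 9.780 m
Required I = P_cr·L_e²/(π²E) = 1.349×10^5 × 9.780² / (π² × 1.06×10^11) = 1.233×10^-5 m⁴
I_req = 1.233×10^7 mm⁴
Solid circle: I = πd⁴/64  ⇒  d = (64I/π)^(1/4) = (64×1.233×10^7/π)^(1/4) = 126 mm

d ≈ 126 mm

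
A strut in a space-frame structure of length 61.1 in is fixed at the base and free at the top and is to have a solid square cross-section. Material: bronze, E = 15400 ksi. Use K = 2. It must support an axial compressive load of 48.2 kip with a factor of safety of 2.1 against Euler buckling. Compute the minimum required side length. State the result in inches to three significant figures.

Required P_cr = n·P = 2.1 × 48.2 = 101.2 kip
L_e = K·L = 2 × 61.1 = 122.2 in
Required I = P_cr·L_e²/(π²E) = 1.012×10^5 × 122.2² / (π² × 1.54×10^7) = 9.945 in⁴
Solid square: I = a⁴/12  ⇒  a = (12I)^(1/4) = (12×9.945)^(1/4) = 3.31 in

a ≈ 3.31 in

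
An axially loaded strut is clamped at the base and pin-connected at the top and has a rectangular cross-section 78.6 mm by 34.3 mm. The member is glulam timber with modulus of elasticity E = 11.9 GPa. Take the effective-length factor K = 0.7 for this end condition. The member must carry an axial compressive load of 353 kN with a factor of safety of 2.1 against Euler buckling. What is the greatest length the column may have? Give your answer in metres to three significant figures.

Buckling occurs about the weak axis: I_min = h·b³/12 with b = 34.3 mm (the shorter side).
I_min = 78.6×34.3³/12 = 2.643×10^5 mm⁴
I = 2.643×10^-7 m⁴
Required critical load P_cr = n·P = 2.1 × 353 = 741.3 kN = 7.413×10^5 N
From P_cr = π²EI/(K·L)²:  L = (1/K)·√(π²EI/P_cr) = (1/0.7)·√(π²×1.19×10^10×2.643×10^-7/7.413×10^5)
L = 0.292 m

L_max ≈ 0.292 m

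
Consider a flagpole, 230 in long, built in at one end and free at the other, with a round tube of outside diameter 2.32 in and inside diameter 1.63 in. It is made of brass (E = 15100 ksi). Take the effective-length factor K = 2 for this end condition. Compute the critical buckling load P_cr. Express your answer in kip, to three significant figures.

d_o = 2.32 in, d_i = 1.63 in
I = π(d_o⁴ − d_i⁴)/64 = π(2.32⁴ − 1.630⁴)/64 = 1.076 in⁴
Effective length L_e = K·L = 2 × 230 = 460.0 in
P_cr = π²EI / L_e² = π² × 15100×10³ × 1.076 / 460.0² = 757.5 lb

P_cr ≈ 0.758 kip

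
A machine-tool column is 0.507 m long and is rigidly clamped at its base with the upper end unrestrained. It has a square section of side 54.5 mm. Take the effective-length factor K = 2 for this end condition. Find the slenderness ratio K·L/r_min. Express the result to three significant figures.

For a square r = a/√12 = 54.5/√12 = 15.73 mm
L_e = K·L = 2 × 0.507 m = 1.014 m = 1014.0 mm
λ = L_e / r_min = 1014.0 / 15.73 = 64.5

λ ≈ 64.5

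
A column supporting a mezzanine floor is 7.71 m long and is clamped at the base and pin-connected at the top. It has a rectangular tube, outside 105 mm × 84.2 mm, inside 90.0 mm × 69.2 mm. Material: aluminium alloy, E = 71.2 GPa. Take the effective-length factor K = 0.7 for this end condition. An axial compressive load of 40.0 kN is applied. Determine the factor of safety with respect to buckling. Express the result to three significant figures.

Weak-axis I_min = (h_o·b_o³ − h_i·b_i³)/12 with b_o = 84.2, b_i = 69.20 mm (shorter outer/inner sides).
I_min = (105×84.2³ − 90.00×69.20³)/12 = 2.738×10^6 mm⁴
I = 2.738×10^6 mm⁴ = 2.738×10^-6 m⁴
Effective length L_e = K·L = 0.7 × 7.71 = 5.397 m
P_cr = π²EI / L_e² = π² × 71.2×10⁹ × 2.738×10^-6 / 5.397² = 6.606×10^4 N
Factor of safety n = P_cr / P = 66.055 / 40.0 = 1.65

n ≈ 1.65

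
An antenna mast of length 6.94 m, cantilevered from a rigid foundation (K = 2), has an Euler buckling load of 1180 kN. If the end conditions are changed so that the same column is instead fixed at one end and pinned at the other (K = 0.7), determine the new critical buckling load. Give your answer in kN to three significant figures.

P_cr ∝ 1/K², so P_cr,new = P_cr,old × (K_old/K_new)² = 1180 × (2/0.7)²
= 1180 × 8.163 = 9630 kN

P_cr ≈ 9630 kN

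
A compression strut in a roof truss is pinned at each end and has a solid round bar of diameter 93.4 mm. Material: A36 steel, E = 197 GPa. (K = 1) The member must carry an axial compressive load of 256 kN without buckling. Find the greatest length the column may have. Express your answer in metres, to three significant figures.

L_max ≈ 5.33 m

I = πd⁴/64 = π×93.4⁴/64 = 3.736×10^6 mm⁴
I = 3.736×10^-6 m⁴
At the buckling limit P_cr = P = 2.560×10^5 N
From P_cr = π²EI/(K·L)²:  L = (1/K)·√(π²EI/P_cr) = (1/1)·√(π²×1.97×10^11×3.736×10^-6/2.560×10^5)
L = 5.33 m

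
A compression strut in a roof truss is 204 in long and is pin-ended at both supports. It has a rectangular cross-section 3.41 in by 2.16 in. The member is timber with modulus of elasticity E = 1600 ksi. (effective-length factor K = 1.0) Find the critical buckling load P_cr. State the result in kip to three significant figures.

P_cr ≈ 1.09 kip

Buckling occurs about the weak axis: I_min = h·b³/12 with b = 2.16 in (the shorter side).
I_min = 3.41×2.16³/12 = 2.864 in⁴
Effective length L_e = K·L = 1 × 204 = 204.0 in
P_cr = π²EI / L_e² = π² × 1600×10³ × 2.864 / 204.0² = 1.087×10^3 lb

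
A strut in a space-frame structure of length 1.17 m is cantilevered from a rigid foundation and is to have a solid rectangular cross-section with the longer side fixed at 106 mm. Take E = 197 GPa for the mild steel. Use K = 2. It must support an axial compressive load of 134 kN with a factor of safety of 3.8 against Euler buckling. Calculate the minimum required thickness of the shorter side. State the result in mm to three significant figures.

Required P_cr = n·P = 3.8 × 134 = 509.2 kN
L_e = K·L = 2 × 1.17 = 2.340 m
Required I = P_cr·L_e²/(π²E) = 5.092×10^5 × 2.340² / (π² × 1.97×10^11) = 1.434×10^-6 m⁴
I_req = 1.434×10^6 mm⁴
Rectangle, weak axis: I_min = h·b³/12 with h = 106 mm fixed  ⇒  b = (12I/h)^(1/3) = 54.6 mm

b ≈ 54.6 mm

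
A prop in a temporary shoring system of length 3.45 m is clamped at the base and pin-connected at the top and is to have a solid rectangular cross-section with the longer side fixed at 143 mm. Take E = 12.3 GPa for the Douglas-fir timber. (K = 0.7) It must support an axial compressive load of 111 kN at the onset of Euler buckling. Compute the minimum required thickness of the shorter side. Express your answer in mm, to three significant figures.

b ≈ 76.5 mm

L_e = K·L = 0.7 × 3.45 = 2.415 m
Required I = P_cr·L_e²/(π²E) = 1.110×10^5 × 2.415² / (π² × 1.23×10^10) = 5.333×10^-6 m⁴
I_req = 5.333×10^6 mm⁴
Rectangle, weak axis: I_min = h·b³/12 with h = 143 mm fixed  ⇒  b = (12I/h)^(1/3) = 76.5 mm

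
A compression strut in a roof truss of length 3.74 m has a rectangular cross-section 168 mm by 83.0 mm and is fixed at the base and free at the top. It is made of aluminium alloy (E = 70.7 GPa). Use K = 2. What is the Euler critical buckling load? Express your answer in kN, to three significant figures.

Buckling occurs about the weak axis: I_min = h·b³/12 with b = 83.0 mm (the shorter side).
I_min = 168×83.0³/12 = 8.005×10^6 mm⁴
I = 8.005×10^6 mm⁴ = 8.005×10^-6 m⁴
Effective length L_e = K·L = 2 × 3.74 = 7.480 m
P_cr = π²EI / L_e² = π² × 70.7×10⁹ × 8.005×10^-6 / 7.480² = 9.983×10^4 N

P_cr ≈ 99.8 kN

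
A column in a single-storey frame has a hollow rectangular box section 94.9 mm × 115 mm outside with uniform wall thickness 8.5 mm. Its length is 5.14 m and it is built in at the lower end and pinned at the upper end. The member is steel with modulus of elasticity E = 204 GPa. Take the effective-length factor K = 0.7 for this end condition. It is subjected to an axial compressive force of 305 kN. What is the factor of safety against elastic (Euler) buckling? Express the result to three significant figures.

Inner dimensions: h_i = 115 − 2×8.5 = 98.00 mm, b_i = 94.9 − 2×8.5 = 77.90 mm
Weak-axis I_min = (h_o·b_o³ − h_i·b_i³)/12 with b_o = 94.9, b_i = 77.90 mm (shorter outer/inner sides).
I_min = (115×94.9³ − 98.00×77.90³)/12 = 4.330×10^6 mm⁴
I = 4.330×10^6 mm⁴ = 4.330×10^-6 m⁴
Effective length L_e = K·L = 0.7 × 5.14 = 3.598 m
P_cr = π²EI / L_e² = π² × 204×10⁹ × 4.330×10^-6 / 3.598² = 6.734×10^5 N
Factor of safety n = P_cr / P = 673.43 / 305 = 2.21

n ≈ 2.21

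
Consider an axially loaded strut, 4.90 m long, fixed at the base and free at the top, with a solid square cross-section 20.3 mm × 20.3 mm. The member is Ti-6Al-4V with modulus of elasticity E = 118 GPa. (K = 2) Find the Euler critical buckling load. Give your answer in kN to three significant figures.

I = a⁴/12 = 20.3⁴/12 = 1.415×10^4 mm⁴
I = 1.415×10^4 mm⁴ = 1.415×10^-8 m⁴
Effective length L_e = K·L = 2 × 4.90 = 9.800 m
P_cr = π²EI / L_e² = π² × 118×10⁹ × 1.415×10^-8 / 9.800² = 171.6 N

P_cr ≈ 0.172 kN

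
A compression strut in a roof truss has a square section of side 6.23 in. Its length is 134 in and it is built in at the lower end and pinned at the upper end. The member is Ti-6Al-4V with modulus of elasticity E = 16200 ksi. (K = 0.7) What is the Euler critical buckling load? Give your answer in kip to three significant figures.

P_cr ≈ 2280 kip

I = a⁴/12 = 6.23⁴/12 = 125.5 in⁴
Effective length L_e = K·L = 0.7 × 134 = 93.80 in
P_cr = π²EI / L_e² = π² × 16200×10³ × 125.5 / 93.80² = 2.281×10^6 lb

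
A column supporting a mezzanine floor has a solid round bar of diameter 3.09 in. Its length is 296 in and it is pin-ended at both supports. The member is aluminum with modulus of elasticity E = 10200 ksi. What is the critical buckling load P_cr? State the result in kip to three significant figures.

P_cr ≈ 5.14 kip

I = πd⁴/64 = π×3.09⁴/64 = 4.475 in⁴
Effective length L_e = K·L = 1 × 296 = 296.0 in
P_cr = π²EI / L_e² = π² × 10200×10³ × 4.475 / 296.0² = 5.142×10^3 lb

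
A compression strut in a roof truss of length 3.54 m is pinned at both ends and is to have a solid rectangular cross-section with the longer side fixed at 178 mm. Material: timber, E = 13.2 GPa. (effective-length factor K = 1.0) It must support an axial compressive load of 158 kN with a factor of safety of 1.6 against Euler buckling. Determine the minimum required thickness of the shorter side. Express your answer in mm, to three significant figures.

b ≈ 118 mm

Required P_cr = n·P = 1.6 × 158 = 252.8 kN
L_e = K·L = 1 × 3.54 = 3.540 m
Required I = P_cr·L_e²/(π²E) = 2.528×10^5 × 3.540² / (π² × 1.32×10^10) = 2.432×10^-5 m⁴
I_req = 2.432×10^7 mm⁴
Rectangle, weak axis: I_min = h·b³/12 with h = 178 mm fixed  ⇒  b = (12I/h)^(1/3) = 118 mm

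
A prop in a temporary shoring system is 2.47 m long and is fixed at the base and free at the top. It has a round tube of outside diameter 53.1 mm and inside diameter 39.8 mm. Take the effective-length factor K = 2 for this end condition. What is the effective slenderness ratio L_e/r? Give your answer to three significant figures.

λ ≈ 298

d_o = 53.1 mm, d_i = 39.8 mm
I = π(d_o⁴ − d_i⁴)/64 = π(53.1⁴ − 39.80⁴)/64 = 2.671×10^5 mm⁴
A = 970.4 mm²;  r_min = √(I/A) = √(2.671×10^5/970.4) = 16.59 mm
L_e = K·L = 2 × 2.47 m = 4.940 m = 4940.0 mm
λ = L_e / r_min = 4940.0 / 16.59 = 298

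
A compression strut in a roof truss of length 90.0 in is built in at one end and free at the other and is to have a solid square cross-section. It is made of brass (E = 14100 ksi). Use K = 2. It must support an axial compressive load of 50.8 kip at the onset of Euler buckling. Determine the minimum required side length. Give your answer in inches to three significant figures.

a ≈ 3.45 in

L_e = K·L = 2 × 90.0 = 180.0 in
Required I = P_cr·L_e²/(π²E) = 5.080×10^4 × 180.0² / (π² × 1.41×10^7) = 11.83 in⁴
Solid square: I = a⁴/12  ⇒  a = (12I)^(1/4) = (12×11.83)^(1/4) = 3.45 in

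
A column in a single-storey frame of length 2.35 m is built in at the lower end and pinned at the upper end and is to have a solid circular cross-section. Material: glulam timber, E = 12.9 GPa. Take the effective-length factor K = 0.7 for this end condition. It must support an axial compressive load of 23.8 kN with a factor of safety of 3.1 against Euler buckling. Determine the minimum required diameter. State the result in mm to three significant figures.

d ≈ 75.2 mm

Required P_cr = n·P = 3.1 × 23.8 = 73.78 kN
L_e = K·L = 0.7 × 2.35 = 1.645 m
Required I = P_cr·L_e²/(π²E) = 7.378×10^4 × 1.645² / (π² × 1.29×10^10) = 1.568×10^-6 m⁴
I_req = 1.568×10^6 mm⁴
Solid circle: I = πd⁴/64  ⇒  d = (64I/π)^(1/4) = (64×1.568×10^6/π)^(1/4) = 75.2 mm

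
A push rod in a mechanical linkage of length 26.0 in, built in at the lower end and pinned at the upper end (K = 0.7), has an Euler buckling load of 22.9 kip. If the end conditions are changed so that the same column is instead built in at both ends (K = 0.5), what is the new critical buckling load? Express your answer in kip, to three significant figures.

P_cr ∝ 1/K², so P_cr,new = P_cr,old × (K_old/K_new)² = 22.9 × (0.7/0.5)²
= 22.9 × 1.960 = 44.9 kip

P_cr ≈ 44.9 kip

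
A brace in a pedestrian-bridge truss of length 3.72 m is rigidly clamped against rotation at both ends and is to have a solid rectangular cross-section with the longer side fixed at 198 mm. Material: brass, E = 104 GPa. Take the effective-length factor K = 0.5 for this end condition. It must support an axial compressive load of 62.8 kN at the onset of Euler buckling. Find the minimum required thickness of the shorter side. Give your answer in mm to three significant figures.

L_e = K·L = 0.5 × 3.72 = 1.860 m
Required I = P_cr·L_e²/(π²E) = 6.280×10^4 × 1.860² / (π² × 1.04×10^11) = 2.117×10^-7 m⁴
I_req = 2.117×10^5 mm⁴
Rectangle, weak axis: I_min = h·b³/12 with h = 198 mm fixed  ⇒  b = (12I/h)^(1/3) = 23.4 mm

b ≈ 23.4 mm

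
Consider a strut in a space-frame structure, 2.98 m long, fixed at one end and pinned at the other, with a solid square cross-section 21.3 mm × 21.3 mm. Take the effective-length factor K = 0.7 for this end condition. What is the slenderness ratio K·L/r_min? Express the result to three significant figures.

λ ≈ 339

For a square r = a/√12 = 21.3/√12 = 6.149 mm
L_e = K·L = 0.7 × 2.98 m = 2.086 m = 2086.0 mm
λ = L_e / r_min = 2086.0 / 6.149 = 339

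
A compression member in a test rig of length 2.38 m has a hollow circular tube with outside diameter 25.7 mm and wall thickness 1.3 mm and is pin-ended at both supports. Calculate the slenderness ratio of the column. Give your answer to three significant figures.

Inner diameter d_i = 25.7 − 2×1.3 = 23.10 mm
I = π(d_o⁴ − d_i⁴)/64 = π(25.7⁴ − 23.10⁴)/64 = 7.437×10^3 mm⁴
A = 99.65 mm²;  r_min = √(I/A) = √(7.437×10^3/99.65) = 8.639 mm
L_e = K·L = 1 × 2.38 m = 2.380 m = 2380.0 mm
λ = L_e / r_min = 2380.0 / 8.639 = 275

λ ≈ 275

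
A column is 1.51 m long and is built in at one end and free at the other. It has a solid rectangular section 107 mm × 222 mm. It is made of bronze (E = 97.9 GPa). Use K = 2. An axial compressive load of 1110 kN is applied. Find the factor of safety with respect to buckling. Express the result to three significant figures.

Buckling occurs about the weak axis: I_min = h·b³/12 with b = 107 mm (the shorter side).
I_min = 222×107³/12 = 2.266×10^7 mm⁴
I = 2.266×10^7 mm⁴ = 2.266×10^-5 m⁴
Effective length L_e = K·L = 2 × 1.51 = 3.020 m
P_cr = π²EI / L_e² = π² × 97.9×10⁹ × 2.266×10^-5 / 3.020² = 2.401×10^6 N
Factor of safety n = P_cr / P = 2401.0 / 1110 = 2.16

n ≈ 2.16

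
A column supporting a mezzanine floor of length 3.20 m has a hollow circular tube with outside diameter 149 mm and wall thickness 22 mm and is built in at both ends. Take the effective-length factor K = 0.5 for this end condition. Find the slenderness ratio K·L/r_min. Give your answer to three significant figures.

λ ≈ 35.1

Inner diameter d_i = 149 − 2×22 = 105.0 mm
I = π(d_o⁴ − d_i⁴)/64 = π(149⁴ − 105.0⁴)/64 = 1.823×10^7 mm⁴
A = 8.778×10^3 mm²;  r_min = √(I/A) = √(1.823×10^7/8.778×10^3) = 45.57 mm
L_e = K·L = 0.5 × 3.20 m = 1.600 m = 1600.0 mm
λ = L_e / r_min = 1600.0 / 45.57 = 35.1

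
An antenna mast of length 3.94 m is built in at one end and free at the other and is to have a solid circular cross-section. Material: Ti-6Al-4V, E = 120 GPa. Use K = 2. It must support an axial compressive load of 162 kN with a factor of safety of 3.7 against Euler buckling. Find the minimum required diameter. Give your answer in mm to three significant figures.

d ≈ 159 mm

Required P_cr = n·P = 3.7 × 162 = 599.4 kN
L_e = K·L = 2 × 3.94 = 7.880 m
Required I = P_cr·L_e²/(π²E) = 5.994×10^5 × 7.880² / (π² × 1.20×10^11) = 3.143×10^-5 m⁴
I_req = 3.143×10^7 mm⁴
Solid circle: I = πd⁴/64  ⇒  d = (64I/π)^(1/4) = (64×3.143×10^7/π)^(1/4) = 159 mm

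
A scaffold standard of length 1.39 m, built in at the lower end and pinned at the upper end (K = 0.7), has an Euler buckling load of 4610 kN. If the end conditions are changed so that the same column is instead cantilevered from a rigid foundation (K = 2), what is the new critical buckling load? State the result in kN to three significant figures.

P_cr ∝ 1/K², so P_cr,new = P_cr,old × (K_old/K_new)² = 4610 × (0.7/2)²
= 4610 × 0.1225 = 565 kN

P_cr ≈ 565 kN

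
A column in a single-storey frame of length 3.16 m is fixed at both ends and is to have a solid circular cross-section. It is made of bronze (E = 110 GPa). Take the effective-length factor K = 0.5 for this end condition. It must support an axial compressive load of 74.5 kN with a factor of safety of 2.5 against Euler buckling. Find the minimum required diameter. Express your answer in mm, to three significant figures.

d ≈ 54.3 mm

Required P_cr = n·P = 2.5 × 74.5 = 186.2 kN
L_e = K·L = 0.5 × 3.16 = 1.580 m
Required I = P_cr·L_e²/(π²E) = 1.863×10^5 × 1.580² / (π² × 1.10×10^11) = 4.283×10^-7 m⁴
I_req = 4.283×10^5 mm⁴
Solid circle: I = πd⁴/64  ⇒  d = (64I/π)^(1/4) = (64×4.283×10^5/π)^(1/4) = 54.3 mm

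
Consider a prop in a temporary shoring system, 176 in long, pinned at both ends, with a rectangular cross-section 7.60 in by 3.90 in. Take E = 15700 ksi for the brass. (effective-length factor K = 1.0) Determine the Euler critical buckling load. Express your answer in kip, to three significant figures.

P_cr ≈ 188 kip

Buckling occurs about the weak axis: I_min = h·b³/12 with b = 3.90 in (the shorter side).
I_min = 7.60×3.90³/12 = 37.57 in⁴
Effective length L_e = K·L = 1 × 176 = 176.0 in
P_cr = π²EI / L_e² = π² × 15700×10³ × 37.57 / 176.0² = 1.879×10^5 lb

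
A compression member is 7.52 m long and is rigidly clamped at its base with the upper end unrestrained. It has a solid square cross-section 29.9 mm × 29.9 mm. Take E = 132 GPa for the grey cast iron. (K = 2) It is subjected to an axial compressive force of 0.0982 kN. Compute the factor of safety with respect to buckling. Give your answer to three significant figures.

n ≈ 3.91

I = a⁴/12 = 29.9⁴/12 = 6.660×10^4 mm⁴
I = 6.660×10^4 mm⁴ = 6.660×10^-8 m⁴
Effective length L_e = K·L = 2 × 7.52 = 15.04 m
P_cr = π²EI / L_e² = π² × 132×10⁹ × 6.660×10^-8 / 15.04² = 383.6 N
Factor of safety n = P_cr / P = 0.38360 / 0.0982 = 3.91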